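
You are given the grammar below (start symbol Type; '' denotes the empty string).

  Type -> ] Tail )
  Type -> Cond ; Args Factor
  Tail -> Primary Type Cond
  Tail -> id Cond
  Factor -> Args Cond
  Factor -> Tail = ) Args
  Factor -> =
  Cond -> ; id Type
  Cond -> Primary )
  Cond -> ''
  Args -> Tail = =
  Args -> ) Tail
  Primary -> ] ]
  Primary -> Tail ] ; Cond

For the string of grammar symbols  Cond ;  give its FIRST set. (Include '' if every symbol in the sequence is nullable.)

Add FIRST(Cond)\{''} = { ;, ], id }; Cond is nullable, continue.
; is a terminal; add {;} and stop.

{ ;, ], id }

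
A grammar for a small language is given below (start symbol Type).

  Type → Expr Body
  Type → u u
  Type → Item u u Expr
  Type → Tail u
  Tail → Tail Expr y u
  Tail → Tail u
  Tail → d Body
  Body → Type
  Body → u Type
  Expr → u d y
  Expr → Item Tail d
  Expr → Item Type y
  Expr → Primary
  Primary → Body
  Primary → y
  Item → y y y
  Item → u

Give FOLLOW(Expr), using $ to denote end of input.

In Type → Expr Body: add FIRST(Body) = { d, u, y }.
In Type → Item u u Expr: Expr is at the end, add FOLLOW(Type) = { $, d, u, y }.
In Tail → Tail Expr y u: add FIRST(y u) = { y }.
Union: FOLLOW(Expr) = { $, d, u, y }.

{ $, d, u, y }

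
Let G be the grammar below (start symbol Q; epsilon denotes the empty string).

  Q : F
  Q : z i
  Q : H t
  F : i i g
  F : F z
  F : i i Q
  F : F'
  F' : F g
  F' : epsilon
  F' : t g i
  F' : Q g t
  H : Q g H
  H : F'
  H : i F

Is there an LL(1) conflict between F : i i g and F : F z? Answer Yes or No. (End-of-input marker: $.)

Yes

FIRST(i i g) = { i } and FIRST(F z) = { g, i, t, z }.
Both contain i, so the two alternatives are not disjoint — LL(1) conflict.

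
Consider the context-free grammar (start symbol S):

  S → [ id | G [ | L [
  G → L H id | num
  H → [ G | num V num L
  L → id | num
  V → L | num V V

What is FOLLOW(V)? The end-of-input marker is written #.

In H → num V num L: add FIRST(num L) = { num }.
In V → num V V: add FIRST(V) = { id, num }.
In V → num V V: V is at the end, add FOLLOW(V) = { id, num }.
Union: FOLLOW(V) = { id, num }.

{ id, num }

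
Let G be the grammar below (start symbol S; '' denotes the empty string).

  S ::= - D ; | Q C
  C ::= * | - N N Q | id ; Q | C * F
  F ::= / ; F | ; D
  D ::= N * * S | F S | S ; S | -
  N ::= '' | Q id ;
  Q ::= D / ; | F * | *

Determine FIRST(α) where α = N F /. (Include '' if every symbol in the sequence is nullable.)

Add FIRST(N)\{''} = { *, -, /, ; }; N is nullable, continue.
Add FIRST(F) = { /, ; }; F is not nullable, stop.

{ *, -, /, ; }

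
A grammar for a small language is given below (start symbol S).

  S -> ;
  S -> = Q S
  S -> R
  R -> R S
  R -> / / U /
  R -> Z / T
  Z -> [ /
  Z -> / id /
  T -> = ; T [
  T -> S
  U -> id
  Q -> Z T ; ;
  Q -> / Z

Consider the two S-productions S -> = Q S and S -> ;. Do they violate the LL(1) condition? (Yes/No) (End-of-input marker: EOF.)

FIRST(= Q S) = { = } and FIRST(;) = { ; }.
The FIRST sets are disjoint and neither alternative is nullable — no conflict.

No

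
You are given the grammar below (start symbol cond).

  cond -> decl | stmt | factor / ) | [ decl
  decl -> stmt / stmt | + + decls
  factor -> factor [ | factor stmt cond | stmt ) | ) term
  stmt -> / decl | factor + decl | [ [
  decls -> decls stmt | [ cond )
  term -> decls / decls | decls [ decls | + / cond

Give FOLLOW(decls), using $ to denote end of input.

In decl -> + + decls: decls is at the end, add FOLLOW(decl) = { $, ), +, /, [ }.
In decls -> decls stmt: add FIRST(stmt) = { ), /, [ }.
In term -> decls / decls: add FIRST(/ decls) = { / }.
In term -> decls / decls: decls is at the end, add FOLLOW(term) = { ), +, /, [ }.
In term -> decls [ decls: add FIRST([ decls) = { [ }.
In term -> decls [ decls: decls is at the end, add FOLLOW(term) = { ), +, /, [ }.
Union: FOLLOW(decls) = { $, ), +, /, [ }.

{ $, ), +, /, [ }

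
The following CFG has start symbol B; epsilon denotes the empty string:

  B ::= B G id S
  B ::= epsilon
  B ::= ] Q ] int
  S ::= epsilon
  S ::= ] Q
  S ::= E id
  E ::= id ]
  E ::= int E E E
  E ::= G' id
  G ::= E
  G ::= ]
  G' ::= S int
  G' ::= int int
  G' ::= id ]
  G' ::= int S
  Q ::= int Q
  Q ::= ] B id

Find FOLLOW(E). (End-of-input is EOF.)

{ ], id, int }

In S ::= E id: add FIRST(id) = { id }.
In E ::= int E E E: add FIRST(E E) = { ], id, int }.
In E ::= int E E E: add FIRST(E) = { ], id, int }.
In E ::= int E E E: E is at the end, add FOLLOW(E) = { ], id, int }.
In G ::= E: E is at the end, add FOLLOW(G) = { id }.
Union: FOLLOW(E) = { ], id, int }.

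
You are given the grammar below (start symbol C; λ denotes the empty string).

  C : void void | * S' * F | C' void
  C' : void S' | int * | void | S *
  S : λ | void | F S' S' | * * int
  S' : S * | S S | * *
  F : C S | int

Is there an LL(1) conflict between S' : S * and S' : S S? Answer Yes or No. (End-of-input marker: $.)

Yes

FIRST(S *) = { *, int, void } and FIRST(S S) = { *, int, void, λ }.
Both contain *, so the two alternatives are not disjoint — LL(1) conflict.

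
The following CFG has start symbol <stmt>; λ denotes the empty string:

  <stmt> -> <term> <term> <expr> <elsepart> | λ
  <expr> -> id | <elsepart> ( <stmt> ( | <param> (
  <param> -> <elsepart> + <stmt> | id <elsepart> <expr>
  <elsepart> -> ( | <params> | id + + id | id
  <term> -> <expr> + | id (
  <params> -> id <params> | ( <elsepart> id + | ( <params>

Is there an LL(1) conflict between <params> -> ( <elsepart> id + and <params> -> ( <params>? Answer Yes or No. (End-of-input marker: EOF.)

FIRST(( <elsepart> id +) = { ( } and FIRST(( <params>) = { ( }.
Both contain (, so the two alternatives are not disjoint — LL(1) conflict.

Yes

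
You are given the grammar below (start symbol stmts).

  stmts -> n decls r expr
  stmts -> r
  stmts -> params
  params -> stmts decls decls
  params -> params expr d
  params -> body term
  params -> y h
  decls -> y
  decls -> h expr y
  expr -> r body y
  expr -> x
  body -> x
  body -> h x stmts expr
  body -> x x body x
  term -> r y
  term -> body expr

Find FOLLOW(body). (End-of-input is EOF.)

In params -> body term: add FIRST(term) = { h, r, x }.
In expr -> r body y: add FIRST(y) = { y }.
In body -> x x body x: add FIRST(x) = { x }.
In term -> body expr: add FIRST(expr) = { r, x }.
Union: FOLLOW(body) = { h, r, x, y }.

{ h, r, x, y }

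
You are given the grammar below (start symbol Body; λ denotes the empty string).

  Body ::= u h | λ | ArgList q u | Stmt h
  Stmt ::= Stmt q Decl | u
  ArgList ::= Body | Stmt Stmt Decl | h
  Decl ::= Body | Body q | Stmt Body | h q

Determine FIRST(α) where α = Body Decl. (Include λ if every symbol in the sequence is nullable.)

{ h, q, u, λ }

Add FIRST(Body)\{λ} = { h, q, u }; Body is nullable, continue.
Add FIRST(Decl)\{λ} = { h, q, u }; Decl is nullable, continue.
Every symbol is nullable, so include λ.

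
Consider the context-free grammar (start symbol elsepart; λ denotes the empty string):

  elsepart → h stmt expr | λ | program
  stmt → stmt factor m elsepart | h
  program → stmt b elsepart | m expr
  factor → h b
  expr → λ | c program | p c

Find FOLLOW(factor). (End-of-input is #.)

In stmt → stmt factor m elsepart: add FIRST(m elsepart) = { m }.
Union: FOLLOW(factor) = { m }.

{ m }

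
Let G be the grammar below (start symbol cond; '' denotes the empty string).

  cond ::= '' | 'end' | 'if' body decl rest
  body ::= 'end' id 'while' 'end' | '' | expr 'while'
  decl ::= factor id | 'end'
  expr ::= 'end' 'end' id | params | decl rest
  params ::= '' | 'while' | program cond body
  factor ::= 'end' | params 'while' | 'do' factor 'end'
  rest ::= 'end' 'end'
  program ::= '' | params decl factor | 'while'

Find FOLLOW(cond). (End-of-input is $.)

{ $, 'do', 'end', 'if', 'while' }

cond is the start symbol, so $ ∈ FOLLOW(cond).
In params ::= program cond body: add FIRST(body)\{''} = { 'do', 'end', 'if', 'while' }.
  Since body is nullable, also add FOLLOW(params) = { 'do', 'end', 'if', 'while' }.
Union: FOLLOW(cond) = { $, 'do', 'end', 'if', 'while' }.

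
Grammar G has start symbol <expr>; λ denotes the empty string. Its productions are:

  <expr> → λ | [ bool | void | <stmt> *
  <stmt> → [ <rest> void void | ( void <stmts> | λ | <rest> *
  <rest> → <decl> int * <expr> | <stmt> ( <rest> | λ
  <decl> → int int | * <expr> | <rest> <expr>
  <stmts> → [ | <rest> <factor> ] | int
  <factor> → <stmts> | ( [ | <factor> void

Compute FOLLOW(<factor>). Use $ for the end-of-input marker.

{ ], void }

In <stmts> → <rest> <factor> ]: add FIRST(]) = { ] }.
In <factor> → <factor> void: add FIRST(void) = { void }.
Union: FOLLOW(<factor>) = { ], void }.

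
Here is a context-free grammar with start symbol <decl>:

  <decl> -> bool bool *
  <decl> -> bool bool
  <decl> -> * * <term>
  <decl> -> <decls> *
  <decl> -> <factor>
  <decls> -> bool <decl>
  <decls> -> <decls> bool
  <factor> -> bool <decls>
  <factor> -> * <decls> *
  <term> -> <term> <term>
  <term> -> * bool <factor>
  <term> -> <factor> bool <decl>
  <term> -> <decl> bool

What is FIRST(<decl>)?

{ *, bool }

<decl> -> bool bool * contributes {bool}.
<decl> -> bool bool contributes {bool}.
<decl> -> * * <term> contributes {*}.
From <decl> -> <decls> *: add FIRST(<decls>) = { bool }.
From <decl> -> <factor>: add FIRST(<factor>) = { *, bool }.
Union: FIRST(<decl>) = { *, bool }.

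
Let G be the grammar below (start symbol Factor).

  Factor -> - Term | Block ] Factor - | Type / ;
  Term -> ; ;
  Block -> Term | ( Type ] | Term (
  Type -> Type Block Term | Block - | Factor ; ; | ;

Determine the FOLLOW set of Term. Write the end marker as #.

In Factor -> - Term: Term is at the end, add FOLLOW(Factor) = { #, -, ; }.
In Block -> Term: Term is at the end, add FOLLOW(Block) = { -, ;, ] }.
In Block -> Term (: add FIRST(() = { ( }.
In Type -> Type Block Term: Term is at the end, add FOLLOW(Type) = { (, /, ;, ] }.
Union: FOLLOW(Term) = { #, (, -, /, ;, ] }.

{ #, (, -, /, ;, ] }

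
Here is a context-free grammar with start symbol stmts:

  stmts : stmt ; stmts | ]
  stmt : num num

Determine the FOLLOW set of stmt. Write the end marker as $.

{ ; }

In stmts : stmt ; stmts: add FIRST(; stmts) = { ; }.
Union: FOLLOW(stmt) = { ; }.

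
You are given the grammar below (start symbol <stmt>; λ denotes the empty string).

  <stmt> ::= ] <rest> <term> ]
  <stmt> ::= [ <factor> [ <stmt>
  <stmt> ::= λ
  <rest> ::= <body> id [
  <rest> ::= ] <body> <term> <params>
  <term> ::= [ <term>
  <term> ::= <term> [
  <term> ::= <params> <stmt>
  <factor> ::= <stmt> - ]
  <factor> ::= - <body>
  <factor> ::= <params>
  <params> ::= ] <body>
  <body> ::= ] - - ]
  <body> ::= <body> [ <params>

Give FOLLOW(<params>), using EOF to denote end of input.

In <rest> ::= ] <body> <term> <params>: <params> is at the end, add FOLLOW(<rest>) = { [, ] }.
In <term> ::= <params> <stmt>: add FIRST(<stmt>)\{λ} = { [, ] }.
  Since <stmt> is nullable, also add FOLLOW(<term>) = { [, ] }.
In <factor> ::= <params>: <params> is at the end, add FOLLOW(<factor>) = { [ }.
In <body> ::= <body> [ <params>: <params> is at the end, add FOLLOW(<body>) = { [, ], id }.
Union: FOLLOW(<params>) = { [, ], id }.

{ [, ], id }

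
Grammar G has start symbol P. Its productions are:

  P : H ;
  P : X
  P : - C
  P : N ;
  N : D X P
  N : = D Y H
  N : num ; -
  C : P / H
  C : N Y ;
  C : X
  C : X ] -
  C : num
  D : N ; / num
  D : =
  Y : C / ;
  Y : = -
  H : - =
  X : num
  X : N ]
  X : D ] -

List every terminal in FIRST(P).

{ -, =, num }

From P : H ;: add FIRST(H) = { - }.
From P : X: add FIRST(X) = { =, num }.
P : - C contributes {-}.
From P : N ;: add FIRST(N) = { =, num }.
Union: FIRST(P) = { -, =, num }.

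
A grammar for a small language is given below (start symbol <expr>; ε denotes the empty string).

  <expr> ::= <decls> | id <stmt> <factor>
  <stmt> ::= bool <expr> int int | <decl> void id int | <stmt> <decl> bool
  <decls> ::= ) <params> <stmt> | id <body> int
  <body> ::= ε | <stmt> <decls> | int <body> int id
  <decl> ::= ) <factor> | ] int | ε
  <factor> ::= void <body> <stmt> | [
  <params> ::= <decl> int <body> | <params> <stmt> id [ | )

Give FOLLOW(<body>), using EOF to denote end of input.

In <decls> ::= id <body> int: add FIRST(int) = { int }.
In <body> ::= int <body> int id: add FIRST(int id) = { int }.
In <factor> ::= void <body> <stmt>: add FIRST(<stmt>) = { ), ], bool, void }.
In <params> ::= <decl> int <body>: <body> is at the end, add FOLLOW(<params>) = { ), ], bool, void }.
Union: FOLLOW(<body>) = { ), ], bool, int, void }.

{ ), ], bool, int, void }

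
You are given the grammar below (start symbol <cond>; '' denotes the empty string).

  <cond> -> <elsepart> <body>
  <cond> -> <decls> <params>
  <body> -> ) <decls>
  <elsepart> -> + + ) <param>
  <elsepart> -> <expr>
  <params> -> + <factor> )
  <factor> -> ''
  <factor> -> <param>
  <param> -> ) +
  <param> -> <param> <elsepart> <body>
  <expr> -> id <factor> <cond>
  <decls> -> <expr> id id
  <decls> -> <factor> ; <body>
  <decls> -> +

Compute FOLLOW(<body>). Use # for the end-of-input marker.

In <cond> -> <elsepart> <body>: <body> is at the end, add FOLLOW(<cond>) = { #, ), id }.
In <param> -> <param> <elsepart> <body>: <body> is at the end, add FOLLOW(<param>) = { ), +, ;, id }.
In <decls> -> <factor> ; <body>: <body> is at the end, add FOLLOW(<decls>) = { #, ), +, ;, id }.
Union: FOLLOW(<body>) = { #, ), +, ;, id }.

{ #, ), +, ;, id }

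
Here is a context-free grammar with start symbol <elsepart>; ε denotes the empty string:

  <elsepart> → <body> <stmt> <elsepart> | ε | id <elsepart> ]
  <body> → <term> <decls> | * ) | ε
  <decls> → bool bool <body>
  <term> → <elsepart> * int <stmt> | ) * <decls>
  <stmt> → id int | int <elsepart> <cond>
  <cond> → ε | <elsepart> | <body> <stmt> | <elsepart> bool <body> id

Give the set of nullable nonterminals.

Directly nullable (have an ε-production): <elsepart>, <body>, <cond>.
No other nonterminal has a production whose RHS symbols are all nullable.

{ <body>, <cond>, <elsepart> }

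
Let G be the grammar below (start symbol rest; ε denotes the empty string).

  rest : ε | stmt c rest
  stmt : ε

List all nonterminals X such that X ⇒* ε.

{ rest, stmt }

Directly nullable (have an ε-production): rest, stmt.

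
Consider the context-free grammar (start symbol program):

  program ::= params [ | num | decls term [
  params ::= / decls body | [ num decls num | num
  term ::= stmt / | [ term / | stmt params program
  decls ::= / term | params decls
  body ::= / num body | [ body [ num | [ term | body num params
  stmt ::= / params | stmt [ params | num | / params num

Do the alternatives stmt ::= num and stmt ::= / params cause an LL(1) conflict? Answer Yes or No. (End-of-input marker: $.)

No

FIRST(num) = { num } and FIRST(/ params) = { / }.
The FIRST sets are disjoint and neither alternative is nullable — no conflict.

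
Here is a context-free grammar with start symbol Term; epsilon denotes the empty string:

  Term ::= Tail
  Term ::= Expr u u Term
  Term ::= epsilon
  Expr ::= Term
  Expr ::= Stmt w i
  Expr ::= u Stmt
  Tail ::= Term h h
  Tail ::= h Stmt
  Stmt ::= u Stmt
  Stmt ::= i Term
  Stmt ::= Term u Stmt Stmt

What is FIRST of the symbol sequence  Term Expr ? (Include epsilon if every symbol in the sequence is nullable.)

{ h, i, u, epsilon }

Add FIRST(Term)\{epsilon} = { h, i, u }; Term is nullable, continue.
Add FIRST(Expr)\{epsilon} = { h, i, u }; Expr is nullable, continue.
Every symbol is nullable, so include epsilon.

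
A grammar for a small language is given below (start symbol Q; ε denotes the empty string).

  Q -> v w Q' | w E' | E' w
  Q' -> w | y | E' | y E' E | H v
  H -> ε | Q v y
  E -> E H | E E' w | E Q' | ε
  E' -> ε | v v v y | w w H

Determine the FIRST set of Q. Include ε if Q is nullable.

Q -> v w Q' contributes {v}.
Q -> w E' contributes {w}.
From Q -> E' w: E' nullable, take FIRST(E') ∪ {w} = { v, w }.
Union: FIRST(Q) = { v, w }.

{ v, w }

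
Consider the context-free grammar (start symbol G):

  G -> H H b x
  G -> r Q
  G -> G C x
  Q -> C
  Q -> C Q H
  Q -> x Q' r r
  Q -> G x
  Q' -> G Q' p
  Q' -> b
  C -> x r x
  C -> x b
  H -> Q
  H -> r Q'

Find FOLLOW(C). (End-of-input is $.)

{ $, b, r, x }

In G -> G C x: add FIRST(x) = { x }.
In Q -> C: C is at the end, add FOLLOW(Q) = { $, b, r, x }.
In Q -> C Q H: add FIRST(Q H) = { r, x }.
Union: FOLLOW(C) = { $, b, r, x }.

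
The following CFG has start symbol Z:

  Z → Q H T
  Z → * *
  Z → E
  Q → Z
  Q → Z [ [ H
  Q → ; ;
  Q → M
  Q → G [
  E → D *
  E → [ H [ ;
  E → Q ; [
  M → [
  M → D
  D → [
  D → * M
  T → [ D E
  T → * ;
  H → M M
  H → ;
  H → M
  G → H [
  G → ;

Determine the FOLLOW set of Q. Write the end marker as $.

{ *, ;, [ }

In Z → Q H T: add FIRST(H T) = { *, ;, [ }.
In E → Q ; [: add FIRST(; [) = { ; }.
Union: FOLLOW(Q) = { *, ;, [ }.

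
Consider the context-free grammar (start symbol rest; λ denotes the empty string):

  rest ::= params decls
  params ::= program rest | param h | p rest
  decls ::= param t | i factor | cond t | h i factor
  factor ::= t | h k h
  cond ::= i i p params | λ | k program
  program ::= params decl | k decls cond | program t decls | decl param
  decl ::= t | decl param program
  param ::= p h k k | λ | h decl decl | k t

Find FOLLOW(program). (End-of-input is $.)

In params ::= program rest: add FIRST(rest) = { h, k, p, t }.
In cond ::= k program: program is at the end, add FOLLOW(cond) = { h, k, p, t }.
In program ::= program t decls: add FIRST(t decls) = { t }.
In decl ::= decl param program: program is at the end, add FOLLOW(decl) = { h, k, p, t }.
Union: FOLLOW(program) = { h, k, p, t }.

{ h, k, p, t }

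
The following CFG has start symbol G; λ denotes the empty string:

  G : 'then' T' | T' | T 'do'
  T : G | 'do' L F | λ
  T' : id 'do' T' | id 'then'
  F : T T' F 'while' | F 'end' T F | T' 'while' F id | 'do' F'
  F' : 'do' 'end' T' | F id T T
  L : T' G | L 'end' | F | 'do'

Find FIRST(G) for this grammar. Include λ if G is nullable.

{ 'do', 'then', id }

G : 'then' T' contributes {'then'}.
From G : T': add FIRST(T') = { id }.
From G : T 'do': T nullable, take FIRST(T) ∪ {'do'} = { 'do', 'then', id }.
Union: FIRST(G) = { 'do', 'then', id }.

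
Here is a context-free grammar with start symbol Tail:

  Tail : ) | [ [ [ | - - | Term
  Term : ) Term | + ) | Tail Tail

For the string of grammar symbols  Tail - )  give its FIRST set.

{ ), +, -, [ }

Add FIRST(Tail) = { ), +, -, [ }; Tail is not nullable, stop.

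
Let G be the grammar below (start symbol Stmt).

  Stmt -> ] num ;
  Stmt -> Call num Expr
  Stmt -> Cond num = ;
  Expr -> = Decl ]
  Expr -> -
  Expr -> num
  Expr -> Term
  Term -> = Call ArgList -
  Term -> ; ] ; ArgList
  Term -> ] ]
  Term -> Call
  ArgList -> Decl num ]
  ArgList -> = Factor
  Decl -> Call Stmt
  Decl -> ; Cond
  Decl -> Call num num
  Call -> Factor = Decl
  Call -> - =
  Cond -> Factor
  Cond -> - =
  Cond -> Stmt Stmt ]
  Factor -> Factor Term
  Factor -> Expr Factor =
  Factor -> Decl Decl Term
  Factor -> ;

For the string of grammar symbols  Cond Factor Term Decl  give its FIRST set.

Add FIRST(Cond) = { -, ;, =, ], num }; Cond is not nullable, stop.

{ -, ;, =, ], num }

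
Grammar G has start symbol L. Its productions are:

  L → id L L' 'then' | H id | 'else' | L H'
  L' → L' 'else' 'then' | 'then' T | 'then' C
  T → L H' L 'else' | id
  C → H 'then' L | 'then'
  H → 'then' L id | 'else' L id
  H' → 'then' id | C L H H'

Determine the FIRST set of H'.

{ 'else', 'then' }

H' → 'then' id contributes {'then'}.
From H' → C L H H': add FIRST(C) = { 'else', 'then' }.
Union: FIRST(H') = { 'else', 'then' }.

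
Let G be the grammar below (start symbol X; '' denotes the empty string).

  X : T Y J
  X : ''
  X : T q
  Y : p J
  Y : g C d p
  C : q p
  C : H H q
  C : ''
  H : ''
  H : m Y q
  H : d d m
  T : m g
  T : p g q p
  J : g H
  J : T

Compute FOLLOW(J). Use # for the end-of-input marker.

{ #, g, m, p, q }

In X : T Y J: J is at the end, add FOLLOW(X) = { # }.
In Y : p J: J is at the end, add FOLLOW(Y) = { g, m, p, q }.
Union: FOLLOW(J) = { #, g, m, p, q }.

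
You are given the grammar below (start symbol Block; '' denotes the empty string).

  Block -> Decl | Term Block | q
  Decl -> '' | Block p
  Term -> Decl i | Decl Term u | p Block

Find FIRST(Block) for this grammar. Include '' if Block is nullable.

From Block -> Decl: add FIRST(Decl) = { i, p, q, '' } (including '' since Decl is nullable).
From Block -> Term Block: add FIRST(Term) = { i, p, q }.
Block -> q contributes {q}.
Union: FIRST(Block) = { i, p, q, '' }.

{ i, p, q, '' }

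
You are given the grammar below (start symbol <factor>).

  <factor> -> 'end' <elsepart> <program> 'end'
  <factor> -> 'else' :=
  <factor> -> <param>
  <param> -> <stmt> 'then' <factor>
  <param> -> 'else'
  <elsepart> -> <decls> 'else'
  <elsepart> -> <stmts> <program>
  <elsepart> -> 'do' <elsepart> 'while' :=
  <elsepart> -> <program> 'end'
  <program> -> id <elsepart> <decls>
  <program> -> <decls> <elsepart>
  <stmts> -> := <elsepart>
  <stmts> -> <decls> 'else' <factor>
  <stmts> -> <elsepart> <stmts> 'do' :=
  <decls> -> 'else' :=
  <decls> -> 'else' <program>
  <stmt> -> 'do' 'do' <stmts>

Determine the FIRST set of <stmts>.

{ 'do', 'else', :=, id }

<stmts> -> := <elsepart> contributes {:=}.
From <stmts> -> <decls> 'else' <factor>: add FIRST(<decls>) = { 'else' }.
From <stmts> -> <elsepart> <stmts> 'do' :=: add FIRST(<elsepart>) = { 'do', 'else', :=, id }.
Union: FIRST(<stmts>) = { 'do', 'else', :=, id }.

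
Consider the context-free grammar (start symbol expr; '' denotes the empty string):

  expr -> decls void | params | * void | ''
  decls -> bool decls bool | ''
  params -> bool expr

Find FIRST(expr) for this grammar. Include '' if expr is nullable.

{ *, bool, void, '' }

From expr -> decls void: decls nullable, take FIRST(decls) ∪ {void} = { bool, void }.
From expr -> params: add FIRST(params) = { bool }.
expr -> * void contributes {*}.
expr -> '' contributes ''.
Union: FIRST(expr) = { *, bool, void, '' }.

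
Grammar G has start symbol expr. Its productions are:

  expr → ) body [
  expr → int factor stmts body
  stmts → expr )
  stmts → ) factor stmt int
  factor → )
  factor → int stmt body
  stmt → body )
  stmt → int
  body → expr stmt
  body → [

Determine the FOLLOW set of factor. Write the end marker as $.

In expr → int factor stmts body: add FIRST(stmts body) = { ), int }.
In stmts → ) factor stmt int: add FIRST(stmt int) = { ), [, int }.
Union: FOLLOW(factor) = { ), [, int }.

{ ), [, int }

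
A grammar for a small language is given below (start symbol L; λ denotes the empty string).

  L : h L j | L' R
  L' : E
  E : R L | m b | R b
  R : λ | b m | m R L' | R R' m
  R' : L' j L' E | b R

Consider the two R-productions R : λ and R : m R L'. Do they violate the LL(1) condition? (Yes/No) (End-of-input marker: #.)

Yes

FIRST(λ) = { λ } and FIRST(m R L') = { m }.
The first alternative is nullable and FOLLOW(R) = { #, b, h, j, m } shares m with FIRST of the second — conflict.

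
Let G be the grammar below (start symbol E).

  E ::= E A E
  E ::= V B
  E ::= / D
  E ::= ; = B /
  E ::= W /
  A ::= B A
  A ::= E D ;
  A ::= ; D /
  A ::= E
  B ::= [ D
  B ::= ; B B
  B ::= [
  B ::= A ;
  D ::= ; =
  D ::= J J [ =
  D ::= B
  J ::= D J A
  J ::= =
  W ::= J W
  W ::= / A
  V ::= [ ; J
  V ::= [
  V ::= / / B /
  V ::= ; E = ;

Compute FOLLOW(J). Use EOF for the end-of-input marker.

{ /, ;, =, [ }

In D ::= J J [ =: add FIRST(J [ =) = { /, ;, =, [ }.
In D ::= J J [ =: add FIRST([ =) = { [ }.
In J ::= D J A: add FIRST(A) = { /, ;, =, [ }.
In W ::= J W: add FIRST(W) = { /, ;, =, [ }.
In V ::= [ ; J: J is at the end, add FOLLOW(V) = { /, ;, =, [ }.
Union: FOLLOW(J) = { /, ;, =, [ }.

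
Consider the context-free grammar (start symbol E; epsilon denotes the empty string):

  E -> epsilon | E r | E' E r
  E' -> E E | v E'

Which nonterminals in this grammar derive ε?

{ E, E' }

Directly nullable (have an epsilon-production): E.
E' -> E E with every symbol nullable, so E' is nullable.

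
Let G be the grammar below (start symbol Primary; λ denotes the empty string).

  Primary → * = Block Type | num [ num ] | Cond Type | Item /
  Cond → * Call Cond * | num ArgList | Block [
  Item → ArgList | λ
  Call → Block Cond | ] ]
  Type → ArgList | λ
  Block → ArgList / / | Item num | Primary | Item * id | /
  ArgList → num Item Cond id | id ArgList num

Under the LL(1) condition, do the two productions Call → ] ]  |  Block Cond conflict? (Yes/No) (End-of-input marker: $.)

FIRST(] ]) = { ] } and FIRST(Block Cond) = { *, /, id, num }.
The FIRST sets are disjoint and neither alternative is nullable — no conflict.

No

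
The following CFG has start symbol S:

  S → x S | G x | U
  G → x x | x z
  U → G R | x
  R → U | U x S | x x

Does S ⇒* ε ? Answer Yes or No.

No nonterminal in this grammar is nullable.
No production of S has an RHS whose symbols are all nullable, so S is not nullable.

No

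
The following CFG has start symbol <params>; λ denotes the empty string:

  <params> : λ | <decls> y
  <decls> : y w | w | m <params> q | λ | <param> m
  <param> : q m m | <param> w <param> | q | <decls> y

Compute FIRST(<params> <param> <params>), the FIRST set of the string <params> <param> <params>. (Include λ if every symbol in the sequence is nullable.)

Add FIRST(<params>)\{λ} = { m, q, w, y }; <params> is nullable, continue.
Add FIRST(<param>) = { m, q, w, y }; <param> is not nullable, stop.

{ m, q, w, y }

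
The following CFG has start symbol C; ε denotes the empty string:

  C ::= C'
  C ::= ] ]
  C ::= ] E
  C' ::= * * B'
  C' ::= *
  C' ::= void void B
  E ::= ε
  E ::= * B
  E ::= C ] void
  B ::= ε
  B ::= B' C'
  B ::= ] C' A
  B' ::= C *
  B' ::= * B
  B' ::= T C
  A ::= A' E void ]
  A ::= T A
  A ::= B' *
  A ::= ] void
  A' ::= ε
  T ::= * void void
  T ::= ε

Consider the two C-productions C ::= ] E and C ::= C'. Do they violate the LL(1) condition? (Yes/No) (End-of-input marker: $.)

No

FIRST(] E) = { ] } and FIRST(C') = { *, void }.
The FIRST sets are disjoint and neither alternative is nullable — no conflict.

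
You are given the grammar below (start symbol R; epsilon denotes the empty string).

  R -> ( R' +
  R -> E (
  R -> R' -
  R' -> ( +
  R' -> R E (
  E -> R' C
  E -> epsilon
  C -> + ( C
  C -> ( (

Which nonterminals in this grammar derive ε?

{ E }

Directly nullable (have an epsilon-production): E.
No other nonterminal has a production whose RHS symbols are all nullable.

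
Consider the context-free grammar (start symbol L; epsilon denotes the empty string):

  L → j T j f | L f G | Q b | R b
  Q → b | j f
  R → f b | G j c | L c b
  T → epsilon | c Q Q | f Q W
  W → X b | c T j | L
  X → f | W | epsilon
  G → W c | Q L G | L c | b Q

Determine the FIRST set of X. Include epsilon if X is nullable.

X → f contributes {f}.
From X → W: add FIRST(W) = { b, c, f, j }.
X → epsilon contributes epsilon.
Union: FIRST(X) = { b, c, f, j, epsilon }.

{ b, c, f, j, epsilon }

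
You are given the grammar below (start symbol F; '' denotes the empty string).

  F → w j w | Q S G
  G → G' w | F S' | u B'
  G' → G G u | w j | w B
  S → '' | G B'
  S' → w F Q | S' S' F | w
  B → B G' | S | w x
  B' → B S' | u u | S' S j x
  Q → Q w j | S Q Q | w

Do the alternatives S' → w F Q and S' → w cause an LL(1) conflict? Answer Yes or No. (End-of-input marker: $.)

Yes

FIRST(w F Q) = { w } and FIRST(w) = { w }.
Both contain w, so the two alternatives are not disjoint — LL(1) conflict.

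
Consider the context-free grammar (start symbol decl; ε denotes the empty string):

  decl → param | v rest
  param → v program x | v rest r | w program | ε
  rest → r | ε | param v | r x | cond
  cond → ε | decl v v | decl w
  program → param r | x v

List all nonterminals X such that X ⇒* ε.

Directly nullable (have an ε-production): param, rest, cond.
decl → param with every symbol nullable, so decl is nullable.
No other nonterminal has a production whose RHS symbols are all nullable.

{ cond, decl, param, rest }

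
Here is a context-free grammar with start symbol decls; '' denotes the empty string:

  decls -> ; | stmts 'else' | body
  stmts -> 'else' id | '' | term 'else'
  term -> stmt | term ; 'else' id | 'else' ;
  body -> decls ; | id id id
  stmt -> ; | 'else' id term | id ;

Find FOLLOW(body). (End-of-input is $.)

In decls -> body: body is at the end, add FOLLOW(decls) = { $, ; }.
Union: FOLLOW(body) = { $, ; }.

{ $, ; }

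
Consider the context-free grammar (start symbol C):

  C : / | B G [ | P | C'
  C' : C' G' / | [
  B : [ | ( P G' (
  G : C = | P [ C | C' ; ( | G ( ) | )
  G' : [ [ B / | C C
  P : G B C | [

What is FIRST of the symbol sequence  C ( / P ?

Add FIRST(C) = { (, ), /, [ }; C is not nullable, stop.

{ (, ), /, [ }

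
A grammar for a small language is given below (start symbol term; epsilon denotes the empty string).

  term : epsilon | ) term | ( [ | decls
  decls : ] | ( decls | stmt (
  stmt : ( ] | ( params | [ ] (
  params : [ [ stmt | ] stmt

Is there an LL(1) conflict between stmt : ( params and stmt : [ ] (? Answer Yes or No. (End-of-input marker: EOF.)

FIRST(( params) = { ( } and FIRST([ ] () = { [ }.
The FIRST sets are disjoint and neither alternative is nullable — no conflict.

No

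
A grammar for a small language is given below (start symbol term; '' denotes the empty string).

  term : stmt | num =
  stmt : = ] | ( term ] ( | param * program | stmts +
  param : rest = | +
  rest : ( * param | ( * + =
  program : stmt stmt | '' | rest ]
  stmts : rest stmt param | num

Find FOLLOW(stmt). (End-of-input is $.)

{ $, (, +, =, ], num }

In term : stmt: stmt is at the end, add FOLLOW(term) = { $, ] }.
In program : stmt stmt: add FIRST(stmt) = { (, +, =, num }.
In program : stmt stmt: stmt is at the end, add FOLLOW(program) = { $, (, +, =, ], num }.
In stmts : rest stmt param: add FIRST(param) = { (, + }.
Union: FOLLOW(stmt) = { $, (, +, =, ], num }.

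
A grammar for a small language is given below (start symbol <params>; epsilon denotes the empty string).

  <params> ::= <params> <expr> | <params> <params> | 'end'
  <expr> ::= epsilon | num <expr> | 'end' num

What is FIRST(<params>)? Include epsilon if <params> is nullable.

{ 'end' }

From <params> ::= <params> <expr>: add FIRST(<params>) = { 'end' }.
From <params> ::= <params> <params>: add FIRST(<params>) = { 'end' }.
<params> ::= 'end' contributes {'end'}.
Union: FIRST(<params>) = { 'end' }.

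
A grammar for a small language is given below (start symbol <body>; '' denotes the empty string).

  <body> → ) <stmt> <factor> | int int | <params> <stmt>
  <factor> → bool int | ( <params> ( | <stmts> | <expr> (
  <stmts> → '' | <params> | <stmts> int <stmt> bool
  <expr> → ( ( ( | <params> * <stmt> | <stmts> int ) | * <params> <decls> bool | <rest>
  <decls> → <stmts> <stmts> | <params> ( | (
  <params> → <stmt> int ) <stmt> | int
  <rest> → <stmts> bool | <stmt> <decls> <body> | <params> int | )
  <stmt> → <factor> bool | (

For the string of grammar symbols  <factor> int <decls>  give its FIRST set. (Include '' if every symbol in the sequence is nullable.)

{ (, ), *, bool, int }

Add FIRST(<factor>)\{''} = { (, ), *, bool, int }; <factor> is nullable, continue.
int is a terminal; add {int} and stop.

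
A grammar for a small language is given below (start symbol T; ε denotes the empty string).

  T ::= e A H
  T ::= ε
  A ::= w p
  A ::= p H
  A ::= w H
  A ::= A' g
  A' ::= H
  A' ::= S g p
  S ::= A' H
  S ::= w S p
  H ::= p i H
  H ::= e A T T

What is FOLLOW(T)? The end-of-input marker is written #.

{ #, e, g, p }

T is the start symbol, so # ∈ FOLLOW(T).
In H ::= e A T T: add FIRST(T)\{ε} = { e }.
  Since T is nullable, also add FOLLOW(H) = { #, e, g, p }.
In H ::= e A T T: T is at the end, add FOLLOW(H) = { #, e, g, p }.
Union: FOLLOW(T) = { #, e, g, p }.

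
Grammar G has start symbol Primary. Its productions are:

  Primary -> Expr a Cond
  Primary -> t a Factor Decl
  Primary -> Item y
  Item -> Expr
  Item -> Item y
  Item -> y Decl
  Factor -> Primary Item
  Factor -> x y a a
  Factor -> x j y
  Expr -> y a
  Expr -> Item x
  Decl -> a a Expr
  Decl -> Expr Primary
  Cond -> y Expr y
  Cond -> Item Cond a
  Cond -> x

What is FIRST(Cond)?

{ x, y }

Cond -> y Expr y contributes {y}.
From Cond -> Item Cond a: add FIRST(Item) = { y }.
Cond -> x contributes {x}.
Union: FIRST(Cond) = { x, y }.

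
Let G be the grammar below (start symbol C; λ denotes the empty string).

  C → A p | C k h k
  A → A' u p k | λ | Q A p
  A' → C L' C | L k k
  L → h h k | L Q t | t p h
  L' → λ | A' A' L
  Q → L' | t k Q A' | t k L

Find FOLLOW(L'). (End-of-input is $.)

In A' → C L' C: add FIRST(C) = { h, p, t }.
In Q → L': L' is at the end, add FOLLOW(Q) = { h, p, t }.
Union: FOLLOW(L') = { h, p, t }.

{ h, p, t }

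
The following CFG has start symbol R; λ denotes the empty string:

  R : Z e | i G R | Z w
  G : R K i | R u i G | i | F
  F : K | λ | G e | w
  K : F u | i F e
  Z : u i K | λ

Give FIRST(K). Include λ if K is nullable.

{ e, i, u, w }

From K : F u: F nullable, take FIRST(F) ∪ {u} = { e, i, u, w }.
K : i F e contributes {i}.
Union: FIRST(K) = { e, i, u, w }.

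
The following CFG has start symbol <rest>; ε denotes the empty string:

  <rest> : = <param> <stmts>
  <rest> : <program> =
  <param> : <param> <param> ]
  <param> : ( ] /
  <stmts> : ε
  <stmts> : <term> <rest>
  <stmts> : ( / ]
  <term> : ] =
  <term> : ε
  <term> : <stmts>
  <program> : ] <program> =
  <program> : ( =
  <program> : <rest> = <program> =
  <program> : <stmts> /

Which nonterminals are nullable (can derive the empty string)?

{ <stmts>, <term> }

Directly nullable (have an ε-production): <stmts>, <term>.
No other nonterminal has a production whose RHS symbols are all nullable.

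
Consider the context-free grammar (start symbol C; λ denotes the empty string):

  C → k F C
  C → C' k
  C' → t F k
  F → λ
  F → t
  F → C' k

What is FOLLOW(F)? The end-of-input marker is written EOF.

In C → k F C: add FIRST(C) = { k, t }.
In C' → t F k: add FIRST(k) = { k }.
Union: FOLLOW(F) = { k, t }.

{ k, t }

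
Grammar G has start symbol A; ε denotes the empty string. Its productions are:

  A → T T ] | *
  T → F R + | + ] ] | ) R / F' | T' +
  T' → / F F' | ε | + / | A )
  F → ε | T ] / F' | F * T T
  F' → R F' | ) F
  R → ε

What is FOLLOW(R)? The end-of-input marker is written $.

{ ), +, / }

In T → F R +: add FIRST(+) = { + }.
In T → ) R / F': add FIRST(/ F') = { / }.
In F' → R F': add FIRST(F') = { ) }.
Union: FOLLOW(R) = { ), +, / }.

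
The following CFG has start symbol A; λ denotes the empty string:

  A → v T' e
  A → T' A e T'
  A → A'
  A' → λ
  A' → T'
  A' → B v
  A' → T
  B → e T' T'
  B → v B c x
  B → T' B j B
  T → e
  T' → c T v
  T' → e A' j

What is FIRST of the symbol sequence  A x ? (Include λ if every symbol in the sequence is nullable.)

Add FIRST(A)\{λ} = { c, e, v }; A is nullable, continue.
x is a terminal; add {x} and stop.

{ c, e, v, x }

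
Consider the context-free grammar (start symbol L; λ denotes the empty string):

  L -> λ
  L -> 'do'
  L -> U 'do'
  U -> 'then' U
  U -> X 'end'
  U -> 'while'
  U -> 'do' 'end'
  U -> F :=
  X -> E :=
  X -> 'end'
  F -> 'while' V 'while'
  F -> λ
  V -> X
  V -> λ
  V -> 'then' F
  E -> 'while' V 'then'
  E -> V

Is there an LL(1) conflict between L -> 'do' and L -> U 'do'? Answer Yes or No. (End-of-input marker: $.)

Yes

FIRST('do') = { 'do' } and FIRST(U 'do') = { 'do', 'end', 'then', 'while', := }.
Both contain 'do', so the two alternatives are not disjoint — LL(1) conflict.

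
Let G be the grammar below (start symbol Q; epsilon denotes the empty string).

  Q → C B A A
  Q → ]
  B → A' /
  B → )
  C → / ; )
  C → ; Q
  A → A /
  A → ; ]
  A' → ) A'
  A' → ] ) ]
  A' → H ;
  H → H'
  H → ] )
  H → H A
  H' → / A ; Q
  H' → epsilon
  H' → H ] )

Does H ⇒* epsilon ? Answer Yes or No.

H → H' and each of H' is nullable, so H ⇒* epsilon.

Yes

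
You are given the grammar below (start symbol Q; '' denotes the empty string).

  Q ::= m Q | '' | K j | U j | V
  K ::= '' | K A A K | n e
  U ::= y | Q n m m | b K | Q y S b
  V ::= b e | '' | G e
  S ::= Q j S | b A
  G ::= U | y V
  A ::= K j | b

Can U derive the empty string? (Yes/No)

No

Nullable nonterminals: K, Q, V.
No production of U has an RHS whose symbols are all nullable, so U is not nullable.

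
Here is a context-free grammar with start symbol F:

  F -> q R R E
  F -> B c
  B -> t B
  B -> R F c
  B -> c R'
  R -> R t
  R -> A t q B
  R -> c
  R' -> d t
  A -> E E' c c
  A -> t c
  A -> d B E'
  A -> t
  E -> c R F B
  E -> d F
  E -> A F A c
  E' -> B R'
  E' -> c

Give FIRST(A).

From A -> E E' c c: add FIRST(E) = { c, d, t }.
A -> t c contributes {t}.
A -> d B E' contributes {d}.
A -> t contributes {t}.
Union: FIRST(A) = { c, d, t }.

{ c, d, t }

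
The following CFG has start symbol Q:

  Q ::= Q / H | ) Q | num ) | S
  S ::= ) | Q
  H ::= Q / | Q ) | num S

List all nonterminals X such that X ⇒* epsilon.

No nonterminal has an empty production or an RHS whose symbols are all nullable.

{ } (none)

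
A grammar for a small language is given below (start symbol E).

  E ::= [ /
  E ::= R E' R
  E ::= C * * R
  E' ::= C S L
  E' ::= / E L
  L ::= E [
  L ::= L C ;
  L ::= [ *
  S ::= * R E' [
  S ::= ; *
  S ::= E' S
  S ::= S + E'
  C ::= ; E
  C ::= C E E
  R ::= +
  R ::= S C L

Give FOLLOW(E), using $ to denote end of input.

{ $, *, +, /, ;, [ }

E is the start symbol, so $ ∈ FOLLOW(E).
In E' ::= / E L: add FIRST(L) = { *, +, /, ;, [ }.
In L ::= E [: add FIRST([) = { [ }.
In C ::= ; E: E is at the end, add FOLLOW(C) = { *, +, /, ;, [ }.
In C ::= C E E: add FIRST(E) = { *, +, /, ;, [ }.
In C ::= C E E: E is at the end, add FOLLOW(C) = { *, +, /, ;, [ }.
Union: FOLLOW(E) = { $, *, +, /, ;, [ }.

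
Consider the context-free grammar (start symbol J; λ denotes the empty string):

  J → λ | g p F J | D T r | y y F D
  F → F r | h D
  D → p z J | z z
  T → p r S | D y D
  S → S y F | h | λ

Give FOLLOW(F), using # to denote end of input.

In J → g p F J: add FIRST(J)\{λ} = { g, p, y, z }.
  Since J is nullable, also add FOLLOW(J) = { #, g, p, r, y, z }.
In J → y y F D: add FIRST(D) = { p, z }.
In F → F r: add FIRST(r) = { r }.
In S → S y F: F is at the end, add FOLLOW(S) = { r, y }.
Union: FOLLOW(F) = { #, g, p, r, y, z }.

{ #, g, p, r, y, z }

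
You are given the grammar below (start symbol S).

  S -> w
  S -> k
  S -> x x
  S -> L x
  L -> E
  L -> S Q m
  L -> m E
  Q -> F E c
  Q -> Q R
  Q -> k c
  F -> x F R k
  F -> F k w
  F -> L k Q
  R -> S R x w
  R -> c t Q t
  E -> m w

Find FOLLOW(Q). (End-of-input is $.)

In L -> S Q m: add FIRST(m) = { m }.
In Q -> Q R: add FIRST(R) = { c, k, m, w, x }.
In F -> L k Q: Q is at the end, add FOLLOW(F) = { c, k, m, w, x }.
In R -> c t Q t: add FIRST(t) = { t }.
Union: FOLLOW(Q) = { c, k, m, t, w, x }.

{ c, k, m, t, w, x }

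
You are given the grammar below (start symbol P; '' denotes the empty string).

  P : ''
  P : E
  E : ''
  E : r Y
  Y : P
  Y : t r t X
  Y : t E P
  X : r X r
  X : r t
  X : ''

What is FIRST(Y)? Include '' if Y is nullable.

{ r, t, '' }

From Y : P: add FIRST(P) = { r, '' } (including '' since P is nullable).
Y : t r t X contributes {t}.
Y : t E P contributes {t}.
Union: FIRST(Y) = { r, t, '' }.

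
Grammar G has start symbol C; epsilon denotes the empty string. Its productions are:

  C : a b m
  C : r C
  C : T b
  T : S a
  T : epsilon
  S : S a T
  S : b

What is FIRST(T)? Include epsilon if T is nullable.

From T : S a: add FIRST(S) = { b }.
T : epsilon contributes epsilon.
Union: FIRST(T) = { b, epsilon }.

{ b, epsilon }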